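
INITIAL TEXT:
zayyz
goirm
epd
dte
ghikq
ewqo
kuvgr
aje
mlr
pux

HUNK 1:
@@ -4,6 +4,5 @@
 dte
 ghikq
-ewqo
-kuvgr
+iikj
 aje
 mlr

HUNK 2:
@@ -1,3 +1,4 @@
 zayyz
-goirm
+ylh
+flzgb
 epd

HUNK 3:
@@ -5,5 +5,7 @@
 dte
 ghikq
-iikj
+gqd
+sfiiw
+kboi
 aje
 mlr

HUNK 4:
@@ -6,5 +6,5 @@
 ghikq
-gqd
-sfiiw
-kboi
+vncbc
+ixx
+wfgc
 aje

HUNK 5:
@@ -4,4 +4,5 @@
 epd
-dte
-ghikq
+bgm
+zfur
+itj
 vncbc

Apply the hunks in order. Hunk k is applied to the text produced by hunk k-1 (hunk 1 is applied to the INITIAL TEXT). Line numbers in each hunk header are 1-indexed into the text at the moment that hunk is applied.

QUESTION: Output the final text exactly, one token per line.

Hunk 1: at line 4 remove [ewqo,kuvgr] add [iikj] -> 9 lines: zayyz goirm epd dte ghikq iikj aje mlr pux
Hunk 2: at line 1 remove [goirm] add [ylh,flzgb] -> 10 lines: zayyz ylh flzgb epd dte ghikq iikj aje mlr pux
Hunk 3: at line 5 remove [iikj] add [gqd,sfiiw,kboi] -> 12 lines: zayyz ylh flzgb epd dte ghikq gqd sfiiw kboi aje mlr pux
Hunk 4: at line 6 remove [gqd,sfiiw,kboi] add [vncbc,ixx,wfgc] -> 12 lines: zayyz ylh flzgb epd dte ghikq vncbc ixx wfgc aje mlr pux
Hunk 5: at line 4 remove [dte,ghikq] add [bgm,zfur,itj] -> 13 lines: zayyz ylh flzgb epd bgm zfur itj vncbc ixx wfgc aje mlr pux

Answer: zayyz
ylh
flzgb
epd
bgm
zfur
itj
vncbc
ixx
wfgc
aje
mlr
pux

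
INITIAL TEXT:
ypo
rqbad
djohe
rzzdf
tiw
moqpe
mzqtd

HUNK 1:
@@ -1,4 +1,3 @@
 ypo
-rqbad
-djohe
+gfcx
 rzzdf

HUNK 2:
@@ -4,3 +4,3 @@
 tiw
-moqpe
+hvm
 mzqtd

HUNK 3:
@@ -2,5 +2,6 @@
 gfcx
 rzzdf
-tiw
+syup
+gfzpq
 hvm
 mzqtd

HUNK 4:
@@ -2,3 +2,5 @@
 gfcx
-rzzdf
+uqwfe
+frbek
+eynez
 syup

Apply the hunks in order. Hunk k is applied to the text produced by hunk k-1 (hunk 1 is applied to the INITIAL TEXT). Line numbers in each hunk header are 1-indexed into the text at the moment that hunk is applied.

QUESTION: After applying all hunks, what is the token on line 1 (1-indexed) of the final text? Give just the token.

Answer: ypo

Derivation:
Hunk 1: at line 1 remove [rqbad,djohe] add [gfcx] -> 6 lines: ypo gfcx rzzdf tiw moqpe mzqtd
Hunk 2: at line 4 remove [moqpe] add [hvm] -> 6 lines: ypo gfcx rzzdf tiw hvm mzqtd
Hunk 3: at line 2 remove [tiw] add [syup,gfzpq] -> 7 lines: ypo gfcx rzzdf syup gfzpq hvm mzqtd
Hunk 4: at line 2 remove [rzzdf] add [uqwfe,frbek,eynez] -> 9 lines: ypo gfcx uqwfe frbek eynez syup gfzpq hvm mzqtd
Final line 1: ypo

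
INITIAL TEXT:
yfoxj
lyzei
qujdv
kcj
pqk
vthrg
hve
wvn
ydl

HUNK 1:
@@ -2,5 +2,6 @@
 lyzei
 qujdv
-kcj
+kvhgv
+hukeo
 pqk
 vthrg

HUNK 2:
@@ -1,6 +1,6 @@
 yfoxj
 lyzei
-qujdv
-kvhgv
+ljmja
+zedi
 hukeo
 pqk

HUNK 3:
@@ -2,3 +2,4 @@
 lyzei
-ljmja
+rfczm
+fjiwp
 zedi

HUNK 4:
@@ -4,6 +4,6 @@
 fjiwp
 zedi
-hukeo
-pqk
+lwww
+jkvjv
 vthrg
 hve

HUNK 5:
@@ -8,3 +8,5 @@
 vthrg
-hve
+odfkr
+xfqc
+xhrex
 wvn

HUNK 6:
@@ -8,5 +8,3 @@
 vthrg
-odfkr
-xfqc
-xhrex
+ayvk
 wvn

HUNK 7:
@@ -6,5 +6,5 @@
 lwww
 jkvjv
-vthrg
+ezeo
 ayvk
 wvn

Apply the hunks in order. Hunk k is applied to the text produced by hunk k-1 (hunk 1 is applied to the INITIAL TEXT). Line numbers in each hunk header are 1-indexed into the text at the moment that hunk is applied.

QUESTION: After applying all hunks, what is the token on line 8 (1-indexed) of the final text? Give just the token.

Answer: ezeo

Derivation:
Hunk 1: at line 2 remove [kcj] add [kvhgv,hukeo] -> 10 lines: yfoxj lyzei qujdv kvhgv hukeo pqk vthrg hve wvn ydl
Hunk 2: at line 1 remove [qujdv,kvhgv] add [ljmja,zedi] -> 10 lines: yfoxj lyzei ljmja zedi hukeo pqk vthrg hve wvn ydl
Hunk 3: at line 2 remove [ljmja] add [rfczm,fjiwp] -> 11 lines: yfoxj lyzei rfczm fjiwp zedi hukeo pqk vthrg hve wvn ydl
Hunk 4: at line 4 remove [hukeo,pqk] add [lwww,jkvjv] -> 11 lines: yfoxj lyzei rfczm fjiwp zedi lwww jkvjv vthrg hve wvn ydl
Hunk 5: at line 8 remove [hve] add [odfkr,xfqc,xhrex] -> 13 lines: yfoxj lyzei rfczm fjiwp zedi lwww jkvjv vthrg odfkr xfqc xhrex wvn ydl
Hunk 6: at line 8 remove [odfkr,xfqc,xhrex] add [ayvk] -> 11 lines: yfoxj lyzei rfczm fjiwp zedi lwww jkvjv vthrg ayvk wvn ydl
Hunk 7: at line 6 remove [vthrg] add [ezeo] -> 11 lines: yfoxj lyzei rfczm fjiwp zedi lwww jkvjv ezeo ayvk wvn ydl
Final line 8: ezeo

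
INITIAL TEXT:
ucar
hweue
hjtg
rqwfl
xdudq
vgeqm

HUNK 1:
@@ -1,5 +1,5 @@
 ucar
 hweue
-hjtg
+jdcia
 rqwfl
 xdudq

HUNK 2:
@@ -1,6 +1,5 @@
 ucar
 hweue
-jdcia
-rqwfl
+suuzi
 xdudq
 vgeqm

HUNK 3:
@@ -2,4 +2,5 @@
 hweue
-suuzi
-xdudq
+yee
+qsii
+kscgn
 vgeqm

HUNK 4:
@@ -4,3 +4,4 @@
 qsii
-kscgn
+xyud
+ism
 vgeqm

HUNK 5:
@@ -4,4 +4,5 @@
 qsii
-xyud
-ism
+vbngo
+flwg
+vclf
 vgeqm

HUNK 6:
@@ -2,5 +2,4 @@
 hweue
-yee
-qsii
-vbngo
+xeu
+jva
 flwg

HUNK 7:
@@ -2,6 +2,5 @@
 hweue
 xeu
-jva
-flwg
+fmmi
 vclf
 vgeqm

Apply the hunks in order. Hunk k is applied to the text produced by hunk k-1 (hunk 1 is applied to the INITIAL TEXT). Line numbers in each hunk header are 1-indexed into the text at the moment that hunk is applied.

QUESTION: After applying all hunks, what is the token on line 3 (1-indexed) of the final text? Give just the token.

Answer: xeu

Derivation:
Hunk 1: at line 1 remove [hjtg] add [jdcia] -> 6 lines: ucar hweue jdcia rqwfl xdudq vgeqm
Hunk 2: at line 1 remove [jdcia,rqwfl] add [suuzi] -> 5 lines: ucar hweue suuzi xdudq vgeqm
Hunk 3: at line 2 remove [suuzi,xdudq] add [yee,qsii,kscgn] -> 6 lines: ucar hweue yee qsii kscgn vgeqm
Hunk 4: at line 4 remove [kscgn] add [xyud,ism] -> 7 lines: ucar hweue yee qsii xyud ism vgeqm
Hunk 5: at line 4 remove [xyud,ism] add [vbngo,flwg,vclf] -> 8 lines: ucar hweue yee qsii vbngo flwg vclf vgeqm
Hunk 6: at line 2 remove [yee,qsii,vbngo] add [xeu,jva] -> 7 lines: ucar hweue xeu jva flwg vclf vgeqm
Hunk 7: at line 2 remove [jva,flwg] add [fmmi] -> 6 lines: ucar hweue xeu fmmi vclf vgeqm
Final line 3: xeu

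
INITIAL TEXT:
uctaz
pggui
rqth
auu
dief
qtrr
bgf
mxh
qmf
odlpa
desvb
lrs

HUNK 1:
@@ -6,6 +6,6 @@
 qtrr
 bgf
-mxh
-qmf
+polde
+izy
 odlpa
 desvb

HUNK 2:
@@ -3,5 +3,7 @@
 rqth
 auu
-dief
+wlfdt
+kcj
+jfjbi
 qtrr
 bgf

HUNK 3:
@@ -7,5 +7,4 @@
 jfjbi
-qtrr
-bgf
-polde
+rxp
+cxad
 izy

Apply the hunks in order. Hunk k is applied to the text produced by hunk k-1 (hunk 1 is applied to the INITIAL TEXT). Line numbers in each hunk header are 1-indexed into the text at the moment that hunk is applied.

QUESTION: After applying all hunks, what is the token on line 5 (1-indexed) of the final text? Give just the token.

Hunk 1: at line 6 remove [mxh,qmf] add [polde,izy] -> 12 lines: uctaz pggui rqth auu dief qtrr bgf polde izy odlpa desvb lrs
Hunk 2: at line 3 remove [dief] add [wlfdt,kcj,jfjbi] -> 14 lines: uctaz pggui rqth auu wlfdt kcj jfjbi qtrr bgf polde izy odlpa desvb lrs
Hunk 3: at line 7 remove [qtrr,bgf,polde] add [rxp,cxad] -> 13 lines: uctaz pggui rqth auu wlfdt kcj jfjbi rxp cxad izy odlpa desvb lrs
Final line 5: wlfdt

Answer: wlfdt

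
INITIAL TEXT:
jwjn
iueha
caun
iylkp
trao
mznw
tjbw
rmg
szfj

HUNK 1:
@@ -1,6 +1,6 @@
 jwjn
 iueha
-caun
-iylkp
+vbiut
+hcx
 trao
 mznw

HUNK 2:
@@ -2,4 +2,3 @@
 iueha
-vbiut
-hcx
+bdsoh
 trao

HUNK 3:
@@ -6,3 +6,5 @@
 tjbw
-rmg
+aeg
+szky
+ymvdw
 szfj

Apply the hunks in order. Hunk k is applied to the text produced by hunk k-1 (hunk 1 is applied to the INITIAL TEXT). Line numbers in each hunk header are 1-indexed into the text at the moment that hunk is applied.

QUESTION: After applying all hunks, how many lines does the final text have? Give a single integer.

Answer: 10

Derivation:
Hunk 1: at line 1 remove [caun,iylkp] add [vbiut,hcx] -> 9 lines: jwjn iueha vbiut hcx trao mznw tjbw rmg szfj
Hunk 2: at line 2 remove [vbiut,hcx] add [bdsoh] -> 8 lines: jwjn iueha bdsoh trao mznw tjbw rmg szfj
Hunk 3: at line 6 remove [rmg] add [aeg,szky,ymvdw] -> 10 lines: jwjn iueha bdsoh trao mznw tjbw aeg szky ymvdw szfj
Final line count: 10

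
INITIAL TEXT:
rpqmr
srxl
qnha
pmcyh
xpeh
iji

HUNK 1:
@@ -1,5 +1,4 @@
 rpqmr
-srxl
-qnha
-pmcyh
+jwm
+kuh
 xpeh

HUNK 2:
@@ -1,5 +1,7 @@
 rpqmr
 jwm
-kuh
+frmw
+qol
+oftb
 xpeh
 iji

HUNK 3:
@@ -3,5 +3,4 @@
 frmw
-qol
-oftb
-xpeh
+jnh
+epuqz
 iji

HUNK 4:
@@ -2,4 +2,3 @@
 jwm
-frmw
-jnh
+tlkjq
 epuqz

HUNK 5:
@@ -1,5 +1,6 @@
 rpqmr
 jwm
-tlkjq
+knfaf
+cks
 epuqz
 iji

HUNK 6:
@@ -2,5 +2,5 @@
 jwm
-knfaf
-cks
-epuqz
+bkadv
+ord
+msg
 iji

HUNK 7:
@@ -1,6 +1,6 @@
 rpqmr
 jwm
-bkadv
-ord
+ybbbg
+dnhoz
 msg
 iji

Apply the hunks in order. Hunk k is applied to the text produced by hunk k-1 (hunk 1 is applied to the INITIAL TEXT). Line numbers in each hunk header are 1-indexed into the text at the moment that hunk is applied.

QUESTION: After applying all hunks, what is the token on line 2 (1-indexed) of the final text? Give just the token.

Answer: jwm

Derivation:
Hunk 1: at line 1 remove [srxl,qnha,pmcyh] add [jwm,kuh] -> 5 lines: rpqmr jwm kuh xpeh iji
Hunk 2: at line 1 remove [kuh] add [frmw,qol,oftb] -> 7 lines: rpqmr jwm frmw qol oftb xpeh iji
Hunk 3: at line 3 remove [qol,oftb,xpeh] add [jnh,epuqz] -> 6 lines: rpqmr jwm frmw jnh epuqz iji
Hunk 4: at line 2 remove [frmw,jnh] add [tlkjq] -> 5 lines: rpqmr jwm tlkjq epuqz iji
Hunk 5: at line 1 remove [tlkjq] add [knfaf,cks] -> 6 lines: rpqmr jwm knfaf cks epuqz iji
Hunk 6: at line 2 remove [knfaf,cks,epuqz] add [bkadv,ord,msg] -> 6 lines: rpqmr jwm bkadv ord msg iji
Hunk 7: at line 1 remove [bkadv,ord] add [ybbbg,dnhoz] -> 6 lines: rpqmr jwm ybbbg dnhoz msg iji
Final line 2: jwm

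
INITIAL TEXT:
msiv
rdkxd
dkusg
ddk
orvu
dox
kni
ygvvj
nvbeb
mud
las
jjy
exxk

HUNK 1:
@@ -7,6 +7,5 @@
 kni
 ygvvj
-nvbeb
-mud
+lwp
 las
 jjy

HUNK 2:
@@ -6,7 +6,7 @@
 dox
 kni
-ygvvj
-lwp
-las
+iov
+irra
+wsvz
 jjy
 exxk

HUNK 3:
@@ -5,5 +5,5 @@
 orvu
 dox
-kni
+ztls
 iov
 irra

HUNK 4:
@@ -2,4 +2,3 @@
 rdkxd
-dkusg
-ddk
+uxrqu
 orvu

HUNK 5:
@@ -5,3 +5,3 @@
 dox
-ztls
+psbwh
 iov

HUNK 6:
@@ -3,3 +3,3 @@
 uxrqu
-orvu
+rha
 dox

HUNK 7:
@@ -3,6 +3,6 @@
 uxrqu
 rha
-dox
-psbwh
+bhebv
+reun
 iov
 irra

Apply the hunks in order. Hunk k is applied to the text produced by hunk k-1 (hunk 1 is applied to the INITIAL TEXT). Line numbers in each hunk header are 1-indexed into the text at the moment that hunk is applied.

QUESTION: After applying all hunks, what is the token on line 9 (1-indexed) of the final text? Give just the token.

Hunk 1: at line 7 remove [nvbeb,mud] add [lwp] -> 12 lines: msiv rdkxd dkusg ddk orvu dox kni ygvvj lwp las jjy exxk
Hunk 2: at line 6 remove [ygvvj,lwp,las] add [iov,irra,wsvz] -> 12 lines: msiv rdkxd dkusg ddk orvu dox kni iov irra wsvz jjy exxk
Hunk 3: at line 5 remove [kni] add [ztls] -> 12 lines: msiv rdkxd dkusg ddk orvu dox ztls iov irra wsvz jjy exxk
Hunk 4: at line 2 remove [dkusg,ddk] add [uxrqu] -> 11 lines: msiv rdkxd uxrqu orvu dox ztls iov irra wsvz jjy exxk
Hunk 5: at line 5 remove [ztls] add [psbwh] -> 11 lines: msiv rdkxd uxrqu orvu dox psbwh iov irra wsvz jjy exxk
Hunk 6: at line 3 remove [orvu] add [rha] -> 11 lines: msiv rdkxd uxrqu rha dox psbwh iov irra wsvz jjy exxk
Hunk 7: at line 3 remove [dox,psbwh] add [bhebv,reun] -> 11 lines: msiv rdkxd uxrqu rha bhebv reun iov irra wsvz jjy exxk
Final line 9: wsvz

Answer: wsvz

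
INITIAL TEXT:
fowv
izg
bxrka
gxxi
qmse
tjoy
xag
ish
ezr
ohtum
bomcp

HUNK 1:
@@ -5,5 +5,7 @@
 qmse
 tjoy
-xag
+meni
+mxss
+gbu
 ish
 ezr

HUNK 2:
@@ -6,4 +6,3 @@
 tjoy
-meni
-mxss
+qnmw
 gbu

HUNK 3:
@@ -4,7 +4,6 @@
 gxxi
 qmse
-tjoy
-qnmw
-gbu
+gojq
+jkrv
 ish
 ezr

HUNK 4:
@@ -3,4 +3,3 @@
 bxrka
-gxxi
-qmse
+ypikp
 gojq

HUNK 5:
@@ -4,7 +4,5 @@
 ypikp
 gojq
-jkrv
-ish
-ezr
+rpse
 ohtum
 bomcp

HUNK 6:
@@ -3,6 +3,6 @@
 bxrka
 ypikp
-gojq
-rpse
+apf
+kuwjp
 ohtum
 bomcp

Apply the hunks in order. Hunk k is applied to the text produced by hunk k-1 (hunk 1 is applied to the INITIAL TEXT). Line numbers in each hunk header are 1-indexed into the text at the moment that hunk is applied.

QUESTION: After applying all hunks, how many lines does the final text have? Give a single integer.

Answer: 8

Derivation:
Hunk 1: at line 5 remove [xag] add [meni,mxss,gbu] -> 13 lines: fowv izg bxrka gxxi qmse tjoy meni mxss gbu ish ezr ohtum bomcp
Hunk 2: at line 6 remove [meni,mxss] add [qnmw] -> 12 lines: fowv izg bxrka gxxi qmse tjoy qnmw gbu ish ezr ohtum bomcp
Hunk 3: at line 4 remove [tjoy,qnmw,gbu] add [gojq,jkrv] -> 11 lines: fowv izg bxrka gxxi qmse gojq jkrv ish ezr ohtum bomcp
Hunk 4: at line 3 remove [gxxi,qmse] add [ypikp] -> 10 lines: fowv izg bxrka ypikp gojq jkrv ish ezr ohtum bomcp
Hunk 5: at line 4 remove [jkrv,ish,ezr] add [rpse] -> 8 lines: fowv izg bxrka ypikp gojq rpse ohtum bomcp
Hunk 6: at line 3 remove [gojq,rpse] add [apf,kuwjp] -> 8 lines: fowv izg bxrka ypikp apf kuwjp ohtum bomcp
Final line count: 8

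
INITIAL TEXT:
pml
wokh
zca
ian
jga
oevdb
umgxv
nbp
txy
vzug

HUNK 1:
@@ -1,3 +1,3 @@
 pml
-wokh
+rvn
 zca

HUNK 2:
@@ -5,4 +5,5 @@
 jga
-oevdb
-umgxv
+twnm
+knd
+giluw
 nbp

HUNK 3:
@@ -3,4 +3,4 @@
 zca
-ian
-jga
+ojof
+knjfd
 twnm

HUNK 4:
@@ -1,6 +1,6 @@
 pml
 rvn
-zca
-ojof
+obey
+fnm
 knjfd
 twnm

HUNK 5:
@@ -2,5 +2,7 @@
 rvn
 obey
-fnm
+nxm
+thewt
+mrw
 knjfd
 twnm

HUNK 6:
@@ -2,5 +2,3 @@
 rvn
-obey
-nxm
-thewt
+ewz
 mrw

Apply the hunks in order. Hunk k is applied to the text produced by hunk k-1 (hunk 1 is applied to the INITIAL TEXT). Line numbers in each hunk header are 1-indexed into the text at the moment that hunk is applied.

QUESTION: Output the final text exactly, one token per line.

Hunk 1: at line 1 remove [wokh] add [rvn] -> 10 lines: pml rvn zca ian jga oevdb umgxv nbp txy vzug
Hunk 2: at line 5 remove [oevdb,umgxv] add [twnm,knd,giluw] -> 11 lines: pml rvn zca ian jga twnm knd giluw nbp txy vzug
Hunk 3: at line 3 remove [ian,jga] add [ojof,knjfd] -> 11 lines: pml rvn zca ojof knjfd twnm knd giluw nbp txy vzug
Hunk 4: at line 1 remove [zca,ojof] add [obey,fnm] -> 11 lines: pml rvn obey fnm knjfd twnm knd giluw nbp txy vzug
Hunk 5: at line 2 remove [fnm] add [nxm,thewt,mrw] -> 13 lines: pml rvn obey nxm thewt mrw knjfd twnm knd giluw nbp txy vzug
Hunk 6: at line 2 remove [obey,nxm,thewt] add [ewz] -> 11 lines: pml rvn ewz mrw knjfd twnm knd giluw nbp txy vzug

Answer: pml
rvn
ewz
mrw
knjfd
twnm
knd
giluw
nbp
txy
vzug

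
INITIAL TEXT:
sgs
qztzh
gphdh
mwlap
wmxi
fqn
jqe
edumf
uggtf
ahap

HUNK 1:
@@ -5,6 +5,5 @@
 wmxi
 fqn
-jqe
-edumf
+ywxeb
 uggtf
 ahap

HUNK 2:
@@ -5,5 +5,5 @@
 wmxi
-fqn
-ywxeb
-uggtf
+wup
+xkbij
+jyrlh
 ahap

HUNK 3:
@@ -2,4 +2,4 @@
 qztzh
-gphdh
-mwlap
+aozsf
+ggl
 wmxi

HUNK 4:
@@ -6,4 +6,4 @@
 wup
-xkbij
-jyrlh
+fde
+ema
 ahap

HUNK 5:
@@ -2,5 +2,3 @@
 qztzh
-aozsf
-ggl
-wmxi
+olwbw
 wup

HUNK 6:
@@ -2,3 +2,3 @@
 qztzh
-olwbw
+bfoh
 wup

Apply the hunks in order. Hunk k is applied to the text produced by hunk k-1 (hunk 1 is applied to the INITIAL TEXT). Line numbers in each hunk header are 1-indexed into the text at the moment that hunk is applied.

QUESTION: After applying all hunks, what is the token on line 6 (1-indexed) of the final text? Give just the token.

Hunk 1: at line 5 remove [jqe,edumf] add [ywxeb] -> 9 lines: sgs qztzh gphdh mwlap wmxi fqn ywxeb uggtf ahap
Hunk 2: at line 5 remove [fqn,ywxeb,uggtf] add [wup,xkbij,jyrlh] -> 9 lines: sgs qztzh gphdh mwlap wmxi wup xkbij jyrlh ahap
Hunk 3: at line 2 remove [gphdh,mwlap] add [aozsf,ggl] -> 9 lines: sgs qztzh aozsf ggl wmxi wup xkbij jyrlh ahap
Hunk 4: at line 6 remove [xkbij,jyrlh] add [fde,ema] -> 9 lines: sgs qztzh aozsf ggl wmxi wup fde ema ahap
Hunk 5: at line 2 remove [aozsf,ggl,wmxi] add [olwbw] -> 7 lines: sgs qztzh olwbw wup fde ema ahap
Hunk 6: at line 2 remove [olwbw] add [bfoh] -> 7 lines: sgs qztzh bfoh wup fde ema ahap
Final line 6: ema

Answer: ema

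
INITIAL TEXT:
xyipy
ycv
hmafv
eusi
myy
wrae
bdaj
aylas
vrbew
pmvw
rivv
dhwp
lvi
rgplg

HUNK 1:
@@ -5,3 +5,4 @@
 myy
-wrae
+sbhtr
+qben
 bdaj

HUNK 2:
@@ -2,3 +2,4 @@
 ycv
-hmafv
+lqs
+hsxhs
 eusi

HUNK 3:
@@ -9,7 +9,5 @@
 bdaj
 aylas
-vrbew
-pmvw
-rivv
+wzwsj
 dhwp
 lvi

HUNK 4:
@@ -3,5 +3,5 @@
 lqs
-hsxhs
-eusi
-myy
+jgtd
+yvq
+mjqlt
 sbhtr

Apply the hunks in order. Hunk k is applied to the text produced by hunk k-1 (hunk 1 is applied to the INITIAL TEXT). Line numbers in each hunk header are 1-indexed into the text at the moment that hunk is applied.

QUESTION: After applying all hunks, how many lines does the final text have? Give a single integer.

Answer: 14

Derivation:
Hunk 1: at line 5 remove [wrae] add [sbhtr,qben] -> 15 lines: xyipy ycv hmafv eusi myy sbhtr qben bdaj aylas vrbew pmvw rivv dhwp lvi rgplg
Hunk 2: at line 2 remove [hmafv] add [lqs,hsxhs] -> 16 lines: xyipy ycv lqs hsxhs eusi myy sbhtr qben bdaj aylas vrbew pmvw rivv dhwp lvi rgplg
Hunk 3: at line 9 remove [vrbew,pmvw,rivv] add [wzwsj] -> 14 lines: xyipy ycv lqs hsxhs eusi myy sbhtr qben bdaj aylas wzwsj dhwp lvi rgplg
Hunk 4: at line 3 remove [hsxhs,eusi,myy] add [jgtd,yvq,mjqlt] -> 14 lines: xyipy ycv lqs jgtd yvq mjqlt sbhtr qben bdaj aylas wzwsj dhwp lvi rgplg
Final line count: 14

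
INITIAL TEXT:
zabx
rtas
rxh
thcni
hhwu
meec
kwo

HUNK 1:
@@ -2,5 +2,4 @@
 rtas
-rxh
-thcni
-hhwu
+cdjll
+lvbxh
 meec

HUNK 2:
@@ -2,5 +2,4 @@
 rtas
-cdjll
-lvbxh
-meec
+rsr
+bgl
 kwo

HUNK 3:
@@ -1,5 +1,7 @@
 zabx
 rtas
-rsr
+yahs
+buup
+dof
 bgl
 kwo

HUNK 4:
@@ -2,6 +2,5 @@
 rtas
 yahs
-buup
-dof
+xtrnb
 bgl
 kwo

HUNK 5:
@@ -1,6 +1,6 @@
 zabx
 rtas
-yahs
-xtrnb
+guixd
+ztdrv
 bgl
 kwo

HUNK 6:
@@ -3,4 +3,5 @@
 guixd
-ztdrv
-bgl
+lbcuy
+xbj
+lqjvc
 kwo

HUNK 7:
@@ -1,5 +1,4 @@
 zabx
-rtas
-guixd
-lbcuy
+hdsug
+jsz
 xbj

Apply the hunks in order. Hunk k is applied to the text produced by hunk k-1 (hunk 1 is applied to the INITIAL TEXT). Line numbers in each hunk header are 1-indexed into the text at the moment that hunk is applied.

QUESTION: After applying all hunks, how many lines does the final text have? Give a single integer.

Hunk 1: at line 2 remove [rxh,thcni,hhwu] add [cdjll,lvbxh] -> 6 lines: zabx rtas cdjll lvbxh meec kwo
Hunk 2: at line 2 remove [cdjll,lvbxh,meec] add [rsr,bgl] -> 5 lines: zabx rtas rsr bgl kwo
Hunk 3: at line 1 remove [rsr] add [yahs,buup,dof] -> 7 lines: zabx rtas yahs buup dof bgl kwo
Hunk 4: at line 2 remove [buup,dof] add [xtrnb] -> 6 lines: zabx rtas yahs xtrnb bgl kwo
Hunk 5: at line 1 remove [yahs,xtrnb] add [guixd,ztdrv] -> 6 lines: zabx rtas guixd ztdrv bgl kwo
Hunk 6: at line 3 remove [ztdrv,bgl] add [lbcuy,xbj,lqjvc] -> 7 lines: zabx rtas guixd lbcuy xbj lqjvc kwo
Hunk 7: at line 1 remove [rtas,guixd,lbcuy] add [hdsug,jsz] -> 6 lines: zabx hdsug jsz xbj lqjvc kwo
Final line count: 6

Answer: 6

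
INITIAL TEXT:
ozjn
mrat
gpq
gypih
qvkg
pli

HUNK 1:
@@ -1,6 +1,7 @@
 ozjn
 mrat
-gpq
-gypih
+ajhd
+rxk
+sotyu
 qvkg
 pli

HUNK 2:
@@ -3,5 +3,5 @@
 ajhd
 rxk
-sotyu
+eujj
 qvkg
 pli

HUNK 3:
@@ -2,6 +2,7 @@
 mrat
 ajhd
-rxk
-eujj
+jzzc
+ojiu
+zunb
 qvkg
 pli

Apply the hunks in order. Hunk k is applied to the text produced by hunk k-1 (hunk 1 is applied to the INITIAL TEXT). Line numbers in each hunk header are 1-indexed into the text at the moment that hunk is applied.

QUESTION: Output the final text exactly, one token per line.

Hunk 1: at line 1 remove [gpq,gypih] add [ajhd,rxk,sotyu] -> 7 lines: ozjn mrat ajhd rxk sotyu qvkg pli
Hunk 2: at line 3 remove [sotyu] add [eujj] -> 7 lines: ozjn mrat ajhd rxk eujj qvkg pli
Hunk 3: at line 2 remove [rxk,eujj] add [jzzc,ojiu,zunb] -> 8 lines: ozjn mrat ajhd jzzc ojiu zunb qvkg pli

Answer: ozjn
mrat
ajhd
jzzc
ojiu
zunb
qvkg
pli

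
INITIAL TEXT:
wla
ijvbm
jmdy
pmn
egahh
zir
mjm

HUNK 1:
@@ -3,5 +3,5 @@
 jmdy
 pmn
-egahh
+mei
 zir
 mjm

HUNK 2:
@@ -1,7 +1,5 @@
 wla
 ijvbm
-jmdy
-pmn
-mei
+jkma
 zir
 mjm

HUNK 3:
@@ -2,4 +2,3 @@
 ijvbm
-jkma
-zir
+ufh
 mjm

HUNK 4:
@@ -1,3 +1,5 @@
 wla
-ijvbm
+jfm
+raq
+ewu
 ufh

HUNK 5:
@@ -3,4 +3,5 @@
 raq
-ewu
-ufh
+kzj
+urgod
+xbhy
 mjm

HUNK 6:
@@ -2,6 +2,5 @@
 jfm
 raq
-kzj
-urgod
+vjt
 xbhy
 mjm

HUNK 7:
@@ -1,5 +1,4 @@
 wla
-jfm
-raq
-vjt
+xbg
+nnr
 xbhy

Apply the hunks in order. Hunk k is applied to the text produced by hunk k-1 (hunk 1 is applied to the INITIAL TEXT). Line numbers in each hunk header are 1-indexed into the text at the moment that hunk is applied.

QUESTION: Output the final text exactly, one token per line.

Hunk 1: at line 3 remove [egahh] add [mei] -> 7 lines: wla ijvbm jmdy pmn mei zir mjm
Hunk 2: at line 1 remove [jmdy,pmn,mei] add [jkma] -> 5 lines: wla ijvbm jkma zir mjm
Hunk 3: at line 2 remove [jkma,zir] add [ufh] -> 4 lines: wla ijvbm ufh mjm
Hunk 4: at line 1 remove [ijvbm] add [jfm,raq,ewu] -> 6 lines: wla jfm raq ewu ufh mjm
Hunk 5: at line 3 remove [ewu,ufh] add [kzj,urgod,xbhy] -> 7 lines: wla jfm raq kzj urgod xbhy mjm
Hunk 6: at line 2 remove [kzj,urgod] add [vjt] -> 6 lines: wla jfm raq vjt xbhy mjm
Hunk 7: at line 1 remove [jfm,raq,vjt] add [xbg,nnr] -> 5 lines: wla xbg nnr xbhy mjm

Answer: wla
xbg
nnr
xbhy
mjm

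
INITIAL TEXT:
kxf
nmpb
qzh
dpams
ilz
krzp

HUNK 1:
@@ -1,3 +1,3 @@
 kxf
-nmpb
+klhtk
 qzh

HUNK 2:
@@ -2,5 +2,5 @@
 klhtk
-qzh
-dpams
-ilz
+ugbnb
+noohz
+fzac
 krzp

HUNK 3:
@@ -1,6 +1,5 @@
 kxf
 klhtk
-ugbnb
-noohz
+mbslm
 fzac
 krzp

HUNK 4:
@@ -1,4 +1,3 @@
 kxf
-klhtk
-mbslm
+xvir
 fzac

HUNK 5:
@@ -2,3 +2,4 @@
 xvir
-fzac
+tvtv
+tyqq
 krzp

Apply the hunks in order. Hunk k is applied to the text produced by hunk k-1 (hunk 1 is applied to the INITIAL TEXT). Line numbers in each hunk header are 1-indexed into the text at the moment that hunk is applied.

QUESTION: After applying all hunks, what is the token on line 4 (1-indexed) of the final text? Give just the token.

Hunk 1: at line 1 remove [nmpb] add [klhtk] -> 6 lines: kxf klhtk qzh dpams ilz krzp
Hunk 2: at line 2 remove [qzh,dpams,ilz] add [ugbnb,noohz,fzac] -> 6 lines: kxf klhtk ugbnb noohz fzac krzp
Hunk 3: at line 1 remove [ugbnb,noohz] add [mbslm] -> 5 lines: kxf klhtk mbslm fzac krzp
Hunk 4: at line 1 remove [klhtk,mbslm] add [xvir] -> 4 lines: kxf xvir fzac krzp
Hunk 5: at line 2 remove [fzac] add [tvtv,tyqq] -> 5 lines: kxf xvir tvtv tyqq krzp
Final line 4: tyqq

Answer: tyqq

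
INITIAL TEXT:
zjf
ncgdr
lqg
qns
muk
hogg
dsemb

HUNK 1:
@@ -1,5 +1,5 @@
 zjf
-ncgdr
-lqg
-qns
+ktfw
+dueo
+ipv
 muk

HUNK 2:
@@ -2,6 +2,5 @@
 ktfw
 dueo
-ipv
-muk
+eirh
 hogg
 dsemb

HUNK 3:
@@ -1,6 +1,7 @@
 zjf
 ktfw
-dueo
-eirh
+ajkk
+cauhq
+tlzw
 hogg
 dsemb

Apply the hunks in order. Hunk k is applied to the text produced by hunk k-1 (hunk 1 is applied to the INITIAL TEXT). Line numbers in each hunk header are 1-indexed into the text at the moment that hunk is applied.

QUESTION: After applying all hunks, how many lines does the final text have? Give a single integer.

Hunk 1: at line 1 remove [ncgdr,lqg,qns] add [ktfw,dueo,ipv] -> 7 lines: zjf ktfw dueo ipv muk hogg dsemb
Hunk 2: at line 2 remove [ipv,muk] add [eirh] -> 6 lines: zjf ktfw dueo eirh hogg dsemb
Hunk 3: at line 1 remove [dueo,eirh] add [ajkk,cauhq,tlzw] -> 7 lines: zjf ktfw ajkk cauhq tlzw hogg dsemb
Final line count: 7

Answer: 7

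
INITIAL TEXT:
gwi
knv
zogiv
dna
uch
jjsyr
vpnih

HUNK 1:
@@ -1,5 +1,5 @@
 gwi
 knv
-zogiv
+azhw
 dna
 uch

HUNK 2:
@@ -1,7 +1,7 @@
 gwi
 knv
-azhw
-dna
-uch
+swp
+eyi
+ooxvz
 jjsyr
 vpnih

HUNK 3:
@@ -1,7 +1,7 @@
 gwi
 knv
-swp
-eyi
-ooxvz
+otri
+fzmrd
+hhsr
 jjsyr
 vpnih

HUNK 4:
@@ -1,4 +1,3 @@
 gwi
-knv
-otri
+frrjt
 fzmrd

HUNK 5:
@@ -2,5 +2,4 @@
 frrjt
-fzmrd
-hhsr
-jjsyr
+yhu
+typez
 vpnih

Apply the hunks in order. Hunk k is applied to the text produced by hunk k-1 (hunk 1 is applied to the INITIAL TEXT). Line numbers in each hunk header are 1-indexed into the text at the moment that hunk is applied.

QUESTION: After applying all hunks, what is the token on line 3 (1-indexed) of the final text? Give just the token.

Answer: yhu

Derivation:
Hunk 1: at line 1 remove [zogiv] add [azhw] -> 7 lines: gwi knv azhw dna uch jjsyr vpnih
Hunk 2: at line 1 remove [azhw,dna,uch] add [swp,eyi,ooxvz] -> 7 lines: gwi knv swp eyi ooxvz jjsyr vpnih
Hunk 3: at line 1 remove [swp,eyi,ooxvz] add [otri,fzmrd,hhsr] -> 7 lines: gwi knv otri fzmrd hhsr jjsyr vpnih
Hunk 4: at line 1 remove [knv,otri] add [frrjt] -> 6 lines: gwi frrjt fzmrd hhsr jjsyr vpnih
Hunk 5: at line 2 remove [fzmrd,hhsr,jjsyr] add [yhu,typez] -> 5 lines: gwi frrjt yhu typez vpnih
Final line 3: yhu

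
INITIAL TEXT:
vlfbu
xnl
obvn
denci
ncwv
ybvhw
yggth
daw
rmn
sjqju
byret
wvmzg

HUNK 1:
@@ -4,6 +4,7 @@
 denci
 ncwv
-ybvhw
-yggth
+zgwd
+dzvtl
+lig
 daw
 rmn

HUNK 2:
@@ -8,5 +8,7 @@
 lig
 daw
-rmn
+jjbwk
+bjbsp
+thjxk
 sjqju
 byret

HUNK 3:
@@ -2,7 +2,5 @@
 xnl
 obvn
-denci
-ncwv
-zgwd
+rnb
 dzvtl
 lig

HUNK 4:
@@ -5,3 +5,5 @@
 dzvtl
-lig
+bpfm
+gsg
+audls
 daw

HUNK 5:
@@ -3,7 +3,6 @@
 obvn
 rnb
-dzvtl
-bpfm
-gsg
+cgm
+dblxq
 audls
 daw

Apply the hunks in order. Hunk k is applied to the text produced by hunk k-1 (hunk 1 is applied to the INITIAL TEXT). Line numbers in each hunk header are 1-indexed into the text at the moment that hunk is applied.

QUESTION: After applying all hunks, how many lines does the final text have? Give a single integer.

Answer: 14

Derivation:
Hunk 1: at line 4 remove [ybvhw,yggth] add [zgwd,dzvtl,lig] -> 13 lines: vlfbu xnl obvn denci ncwv zgwd dzvtl lig daw rmn sjqju byret wvmzg
Hunk 2: at line 8 remove [rmn] add [jjbwk,bjbsp,thjxk] -> 15 lines: vlfbu xnl obvn denci ncwv zgwd dzvtl lig daw jjbwk bjbsp thjxk sjqju byret wvmzg
Hunk 3: at line 2 remove [denci,ncwv,zgwd] add [rnb] -> 13 lines: vlfbu xnl obvn rnb dzvtl lig daw jjbwk bjbsp thjxk sjqju byret wvmzg
Hunk 4: at line 5 remove [lig] add [bpfm,gsg,audls] -> 15 lines: vlfbu xnl obvn rnb dzvtl bpfm gsg audls daw jjbwk bjbsp thjxk sjqju byret wvmzg
Hunk 5: at line 3 remove [dzvtl,bpfm,gsg] add [cgm,dblxq] -> 14 lines: vlfbu xnl obvn rnb cgm dblxq audls daw jjbwk bjbsp thjxk sjqju byret wvmzg
Final line count: 14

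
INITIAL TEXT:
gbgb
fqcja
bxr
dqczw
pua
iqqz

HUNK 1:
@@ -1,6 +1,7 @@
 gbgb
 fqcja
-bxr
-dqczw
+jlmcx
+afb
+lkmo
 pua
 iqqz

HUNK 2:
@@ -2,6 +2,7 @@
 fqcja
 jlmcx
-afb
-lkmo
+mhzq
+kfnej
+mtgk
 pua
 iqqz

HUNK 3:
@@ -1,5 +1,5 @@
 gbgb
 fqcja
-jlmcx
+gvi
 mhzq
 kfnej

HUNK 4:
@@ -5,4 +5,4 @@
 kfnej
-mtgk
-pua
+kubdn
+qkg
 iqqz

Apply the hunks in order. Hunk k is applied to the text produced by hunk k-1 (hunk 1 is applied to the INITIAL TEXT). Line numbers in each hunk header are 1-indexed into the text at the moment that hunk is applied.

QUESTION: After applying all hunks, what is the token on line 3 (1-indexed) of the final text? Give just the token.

Answer: gvi

Derivation:
Hunk 1: at line 1 remove [bxr,dqczw] add [jlmcx,afb,lkmo] -> 7 lines: gbgb fqcja jlmcx afb lkmo pua iqqz
Hunk 2: at line 2 remove [afb,lkmo] add [mhzq,kfnej,mtgk] -> 8 lines: gbgb fqcja jlmcx mhzq kfnej mtgk pua iqqz
Hunk 3: at line 1 remove [jlmcx] add [gvi] -> 8 lines: gbgb fqcja gvi mhzq kfnej mtgk pua iqqz
Hunk 4: at line 5 remove [mtgk,pua] add [kubdn,qkg] -> 8 lines: gbgb fqcja gvi mhzq kfnej kubdn qkg iqqz
Final line 3: gvi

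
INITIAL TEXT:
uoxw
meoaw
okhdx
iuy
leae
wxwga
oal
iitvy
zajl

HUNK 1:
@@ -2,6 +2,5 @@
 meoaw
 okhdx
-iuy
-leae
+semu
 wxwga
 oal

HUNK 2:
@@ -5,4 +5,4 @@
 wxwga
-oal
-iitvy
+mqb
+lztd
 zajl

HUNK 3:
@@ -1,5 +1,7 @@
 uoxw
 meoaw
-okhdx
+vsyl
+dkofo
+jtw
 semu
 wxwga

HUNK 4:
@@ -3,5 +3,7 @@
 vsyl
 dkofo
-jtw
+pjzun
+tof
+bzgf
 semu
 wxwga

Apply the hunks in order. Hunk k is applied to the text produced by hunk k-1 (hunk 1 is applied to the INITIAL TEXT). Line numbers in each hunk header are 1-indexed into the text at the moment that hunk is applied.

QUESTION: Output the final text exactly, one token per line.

Answer: uoxw
meoaw
vsyl
dkofo
pjzun
tof
bzgf
semu
wxwga
mqb
lztd
zajl

Derivation:
Hunk 1: at line 2 remove [iuy,leae] add [semu] -> 8 lines: uoxw meoaw okhdx semu wxwga oal iitvy zajl
Hunk 2: at line 5 remove [oal,iitvy] add [mqb,lztd] -> 8 lines: uoxw meoaw okhdx semu wxwga mqb lztd zajl
Hunk 3: at line 1 remove [okhdx] add [vsyl,dkofo,jtw] -> 10 lines: uoxw meoaw vsyl dkofo jtw semu wxwga mqb lztd zajl
Hunk 4: at line 3 remove [jtw] add [pjzun,tof,bzgf] -> 12 lines: uoxw meoaw vsyl dkofo pjzun tof bzgf semu wxwga mqb lztd zajl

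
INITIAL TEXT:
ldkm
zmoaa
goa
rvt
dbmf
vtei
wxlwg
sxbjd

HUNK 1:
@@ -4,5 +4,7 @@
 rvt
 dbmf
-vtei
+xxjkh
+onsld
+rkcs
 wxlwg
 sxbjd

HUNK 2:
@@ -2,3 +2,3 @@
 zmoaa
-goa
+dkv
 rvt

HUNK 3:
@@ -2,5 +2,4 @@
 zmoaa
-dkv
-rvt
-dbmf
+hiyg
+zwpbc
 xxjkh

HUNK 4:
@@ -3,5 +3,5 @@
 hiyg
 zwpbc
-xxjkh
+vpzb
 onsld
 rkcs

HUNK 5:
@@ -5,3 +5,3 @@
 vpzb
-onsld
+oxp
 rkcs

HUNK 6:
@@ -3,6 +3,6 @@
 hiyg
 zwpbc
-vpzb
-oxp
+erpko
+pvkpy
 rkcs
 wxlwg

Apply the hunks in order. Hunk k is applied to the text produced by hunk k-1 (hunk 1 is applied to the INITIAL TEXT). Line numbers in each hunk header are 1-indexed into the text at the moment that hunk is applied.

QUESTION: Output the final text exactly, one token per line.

Hunk 1: at line 4 remove [vtei] add [xxjkh,onsld,rkcs] -> 10 lines: ldkm zmoaa goa rvt dbmf xxjkh onsld rkcs wxlwg sxbjd
Hunk 2: at line 2 remove [goa] add [dkv] -> 10 lines: ldkm zmoaa dkv rvt dbmf xxjkh onsld rkcs wxlwg sxbjd
Hunk 3: at line 2 remove [dkv,rvt,dbmf] add [hiyg,zwpbc] -> 9 lines: ldkm zmoaa hiyg zwpbc xxjkh onsld rkcs wxlwg sxbjd
Hunk 4: at line 3 remove [xxjkh] add [vpzb] -> 9 lines: ldkm zmoaa hiyg zwpbc vpzb onsld rkcs wxlwg sxbjd
Hunk 5: at line 5 remove [onsld] add [oxp] -> 9 lines: ldkm zmoaa hiyg zwpbc vpzb oxp rkcs wxlwg sxbjd
Hunk 6: at line 3 remove [vpzb,oxp] add [erpko,pvkpy] -> 9 lines: ldkm zmoaa hiyg zwpbc erpko pvkpy rkcs wxlwg sxbjd

Answer: ldkm
zmoaa
hiyg
zwpbc
erpko
pvkpy
rkcs
wxlwg
sxbjd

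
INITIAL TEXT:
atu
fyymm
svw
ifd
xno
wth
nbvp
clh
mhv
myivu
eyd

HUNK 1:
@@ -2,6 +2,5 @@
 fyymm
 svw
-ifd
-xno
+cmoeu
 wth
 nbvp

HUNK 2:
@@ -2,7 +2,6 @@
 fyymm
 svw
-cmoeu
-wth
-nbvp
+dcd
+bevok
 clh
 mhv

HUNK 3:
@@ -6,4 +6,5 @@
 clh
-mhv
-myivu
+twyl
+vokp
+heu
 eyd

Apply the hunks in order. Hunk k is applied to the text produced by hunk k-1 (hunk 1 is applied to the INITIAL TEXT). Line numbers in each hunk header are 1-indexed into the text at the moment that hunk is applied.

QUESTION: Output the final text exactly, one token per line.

Answer: atu
fyymm
svw
dcd
bevok
clh
twyl
vokp
heu
eyd

Derivation:
Hunk 1: at line 2 remove [ifd,xno] add [cmoeu] -> 10 lines: atu fyymm svw cmoeu wth nbvp clh mhv myivu eyd
Hunk 2: at line 2 remove [cmoeu,wth,nbvp] add [dcd,bevok] -> 9 lines: atu fyymm svw dcd bevok clh mhv myivu eyd
Hunk 3: at line 6 remove [mhv,myivu] add [twyl,vokp,heu] -> 10 lines: atu fyymm svw dcd bevok clh twyl vokp heu eyd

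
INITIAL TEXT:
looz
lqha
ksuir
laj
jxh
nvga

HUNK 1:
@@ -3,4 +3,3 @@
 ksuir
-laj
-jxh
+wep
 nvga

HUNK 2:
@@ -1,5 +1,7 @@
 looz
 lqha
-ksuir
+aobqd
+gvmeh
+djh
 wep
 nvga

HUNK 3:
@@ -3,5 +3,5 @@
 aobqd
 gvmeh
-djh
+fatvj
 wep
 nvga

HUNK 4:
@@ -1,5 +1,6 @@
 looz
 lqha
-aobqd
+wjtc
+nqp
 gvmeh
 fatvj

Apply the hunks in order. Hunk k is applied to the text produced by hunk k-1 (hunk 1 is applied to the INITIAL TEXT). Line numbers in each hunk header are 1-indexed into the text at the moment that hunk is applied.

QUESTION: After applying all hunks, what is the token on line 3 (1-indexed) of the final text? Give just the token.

Answer: wjtc

Derivation:
Hunk 1: at line 3 remove [laj,jxh] add [wep] -> 5 lines: looz lqha ksuir wep nvga
Hunk 2: at line 1 remove [ksuir] add [aobqd,gvmeh,djh] -> 7 lines: looz lqha aobqd gvmeh djh wep nvga
Hunk 3: at line 3 remove [djh] add [fatvj] -> 7 lines: looz lqha aobqd gvmeh fatvj wep nvga
Hunk 4: at line 1 remove [aobqd] add [wjtc,nqp] -> 8 lines: looz lqha wjtc nqp gvmeh fatvj wep nvga
Final line 3: wjtc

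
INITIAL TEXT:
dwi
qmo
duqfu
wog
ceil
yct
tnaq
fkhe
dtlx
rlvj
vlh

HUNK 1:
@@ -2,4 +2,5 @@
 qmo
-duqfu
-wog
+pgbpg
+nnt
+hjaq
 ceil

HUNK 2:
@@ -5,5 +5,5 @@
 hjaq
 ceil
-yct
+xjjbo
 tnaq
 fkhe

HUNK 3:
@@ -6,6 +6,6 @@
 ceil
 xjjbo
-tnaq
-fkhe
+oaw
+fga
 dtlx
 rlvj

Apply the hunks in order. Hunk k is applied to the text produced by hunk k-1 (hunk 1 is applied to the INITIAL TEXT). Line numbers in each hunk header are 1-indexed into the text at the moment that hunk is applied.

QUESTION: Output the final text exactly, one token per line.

Answer: dwi
qmo
pgbpg
nnt
hjaq
ceil
xjjbo
oaw
fga
dtlx
rlvj
vlh

Derivation:
Hunk 1: at line 2 remove [duqfu,wog] add [pgbpg,nnt,hjaq] -> 12 lines: dwi qmo pgbpg nnt hjaq ceil yct tnaq fkhe dtlx rlvj vlh
Hunk 2: at line 5 remove [yct] add [xjjbo] -> 12 lines: dwi qmo pgbpg nnt hjaq ceil xjjbo tnaq fkhe dtlx rlvj vlh
Hunk 3: at line 6 remove [tnaq,fkhe] add [oaw,fga] -> 12 lines: dwi qmo pgbpg nnt hjaq ceil xjjbo oaw fga dtlx rlvj vlh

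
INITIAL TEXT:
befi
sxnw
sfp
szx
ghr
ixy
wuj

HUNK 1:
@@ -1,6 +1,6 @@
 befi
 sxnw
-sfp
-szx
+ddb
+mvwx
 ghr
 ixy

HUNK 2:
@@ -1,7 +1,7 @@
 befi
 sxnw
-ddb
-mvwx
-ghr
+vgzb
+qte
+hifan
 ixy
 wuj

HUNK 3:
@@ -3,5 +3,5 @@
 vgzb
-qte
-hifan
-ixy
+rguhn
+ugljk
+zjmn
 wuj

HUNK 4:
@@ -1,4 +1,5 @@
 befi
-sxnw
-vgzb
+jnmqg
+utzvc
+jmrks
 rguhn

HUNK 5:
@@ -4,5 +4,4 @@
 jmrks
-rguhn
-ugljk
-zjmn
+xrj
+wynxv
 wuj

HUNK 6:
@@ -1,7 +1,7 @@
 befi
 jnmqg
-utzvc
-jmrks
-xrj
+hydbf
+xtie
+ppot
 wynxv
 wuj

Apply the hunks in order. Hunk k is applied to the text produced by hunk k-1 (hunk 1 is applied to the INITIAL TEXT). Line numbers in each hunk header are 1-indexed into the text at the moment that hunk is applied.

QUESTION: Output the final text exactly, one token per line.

Hunk 1: at line 1 remove [sfp,szx] add [ddb,mvwx] -> 7 lines: befi sxnw ddb mvwx ghr ixy wuj
Hunk 2: at line 1 remove [ddb,mvwx,ghr] add [vgzb,qte,hifan] -> 7 lines: befi sxnw vgzb qte hifan ixy wuj
Hunk 3: at line 3 remove [qte,hifan,ixy] add [rguhn,ugljk,zjmn] -> 7 lines: befi sxnw vgzb rguhn ugljk zjmn wuj
Hunk 4: at line 1 remove [sxnw,vgzb] add [jnmqg,utzvc,jmrks] -> 8 lines: befi jnmqg utzvc jmrks rguhn ugljk zjmn wuj
Hunk 5: at line 4 remove [rguhn,ugljk,zjmn] add [xrj,wynxv] -> 7 lines: befi jnmqg utzvc jmrks xrj wynxv wuj
Hunk 6: at line 1 remove [utzvc,jmrks,xrj] add [hydbf,xtie,ppot] -> 7 lines: befi jnmqg hydbf xtie ppot wynxv wuj

Answer: befi
jnmqg
hydbf
xtie
ppot
wynxv
wuj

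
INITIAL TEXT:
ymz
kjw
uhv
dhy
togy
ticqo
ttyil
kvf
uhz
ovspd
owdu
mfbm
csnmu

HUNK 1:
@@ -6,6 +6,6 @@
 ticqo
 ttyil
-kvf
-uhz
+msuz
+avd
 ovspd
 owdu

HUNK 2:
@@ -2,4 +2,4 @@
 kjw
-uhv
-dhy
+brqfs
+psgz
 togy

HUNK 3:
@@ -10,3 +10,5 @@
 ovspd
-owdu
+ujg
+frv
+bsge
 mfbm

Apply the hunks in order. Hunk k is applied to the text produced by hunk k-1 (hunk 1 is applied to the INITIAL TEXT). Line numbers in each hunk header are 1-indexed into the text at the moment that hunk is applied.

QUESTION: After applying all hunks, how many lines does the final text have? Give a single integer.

Hunk 1: at line 6 remove [kvf,uhz] add [msuz,avd] -> 13 lines: ymz kjw uhv dhy togy ticqo ttyil msuz avd ovspd owdu mfbm csnmu
Hunk 2: at line 2 remove [uhv,dhy] add [brqfs,psgz] -> 13 lines: ymz kjw brqfs psgz togy ticqo ttyil msuz avd ovspd owdu mfbm csnmu
Hunk 3: at line 10 remove [owdu] add [ujg,frv,bsge] -> 15 lines: ymz kjw brqfs psgz togy ticqo ttyil msuz avd ovspd ujg frv bsge mfbm csnmu
Final line count: 15

Answer: 15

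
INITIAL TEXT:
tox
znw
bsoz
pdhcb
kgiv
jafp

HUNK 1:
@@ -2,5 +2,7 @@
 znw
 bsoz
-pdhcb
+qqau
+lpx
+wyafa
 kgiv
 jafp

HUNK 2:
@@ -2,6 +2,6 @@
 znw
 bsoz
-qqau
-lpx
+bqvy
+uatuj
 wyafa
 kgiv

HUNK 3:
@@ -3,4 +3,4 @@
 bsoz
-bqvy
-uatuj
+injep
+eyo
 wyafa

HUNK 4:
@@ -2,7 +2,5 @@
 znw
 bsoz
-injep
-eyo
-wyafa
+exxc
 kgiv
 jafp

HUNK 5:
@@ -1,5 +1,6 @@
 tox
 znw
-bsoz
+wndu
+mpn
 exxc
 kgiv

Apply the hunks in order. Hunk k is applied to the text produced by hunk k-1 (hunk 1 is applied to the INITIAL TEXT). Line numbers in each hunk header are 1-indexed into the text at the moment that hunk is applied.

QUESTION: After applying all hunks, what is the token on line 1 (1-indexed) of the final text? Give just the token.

Hunk 1: at line 2 remove [pdhcb] add [qqau,lpx,wyafa] -> 8 lines: tox znw bsoz qqau lpx wyafa kgiv jafp
Hunk 2: at line 2 remove [qqau,lpx] add [bqvy,uatuj] -> 8 lines: tox znw bsoz bqvy uatuj wyafa kgiv jafp
Hunk 3: at line 3 remove [bqvy,uatuj] add [injep,eyo] -> 8 lines: tox znw bsoz injep eyo wyafa kgiv jafp
Hunk 4: at line 2 remove [injep,eyo,wyafa] add [exxc] -> 6 lines: tox znw bsoz exxc kgiv jafp
Hunk 5: at line 1 remove [bsoz] add [wndu,mpn] -> 7 lines: tox znw wndu mpn exxc kgiv jafp
Final line 1: tox

Answer: tox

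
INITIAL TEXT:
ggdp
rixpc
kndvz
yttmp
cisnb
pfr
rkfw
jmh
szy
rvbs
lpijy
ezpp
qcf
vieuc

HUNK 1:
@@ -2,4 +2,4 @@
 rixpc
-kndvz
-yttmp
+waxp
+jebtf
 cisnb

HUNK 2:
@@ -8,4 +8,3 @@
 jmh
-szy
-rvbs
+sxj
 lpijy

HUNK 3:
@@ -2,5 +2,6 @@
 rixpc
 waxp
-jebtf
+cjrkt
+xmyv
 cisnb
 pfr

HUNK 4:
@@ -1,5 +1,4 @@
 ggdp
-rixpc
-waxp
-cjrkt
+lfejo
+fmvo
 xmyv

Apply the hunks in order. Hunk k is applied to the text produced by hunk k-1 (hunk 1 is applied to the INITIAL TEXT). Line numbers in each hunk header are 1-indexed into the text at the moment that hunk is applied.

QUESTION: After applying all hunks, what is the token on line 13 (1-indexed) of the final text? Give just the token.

Answer: vieuc

Derivation:
Hunk 1: at line 2 remove [kndvz,yttmp] add [waxp,jebtf] -> 14 lines: ggdp rixpc waxp jebtf cisnb pfr rkfw jmh szy rvbs lpijy ezpp qcf vieuc
Hunk 2: at line 8 remove [szy,rvbs] add [sxj] -> 13 lines: ggdp rixpc waxp jebtf cisnb pfr rkfw jmh sxj lpijy ezpp qcf vieuc
Hunk 3: at line 2 remove [jebtf] add [cjrkt,xmyv] -> 14 lines: ggdp rixpc waxp cjrkt xmyv cisnb pfr rkfw jmh sxj lpijy ezpp qcf vieuc
Hunk 4: at line 1 remove [rixpc,waxp,cjrkt] add [lfejo,fmvo] -> 13 lines: ggdp lfejo fmvo xmyv cisnb pfr rkfw jmh sxj lpijy ezpp qcf vieuc
Final line 13: vieuc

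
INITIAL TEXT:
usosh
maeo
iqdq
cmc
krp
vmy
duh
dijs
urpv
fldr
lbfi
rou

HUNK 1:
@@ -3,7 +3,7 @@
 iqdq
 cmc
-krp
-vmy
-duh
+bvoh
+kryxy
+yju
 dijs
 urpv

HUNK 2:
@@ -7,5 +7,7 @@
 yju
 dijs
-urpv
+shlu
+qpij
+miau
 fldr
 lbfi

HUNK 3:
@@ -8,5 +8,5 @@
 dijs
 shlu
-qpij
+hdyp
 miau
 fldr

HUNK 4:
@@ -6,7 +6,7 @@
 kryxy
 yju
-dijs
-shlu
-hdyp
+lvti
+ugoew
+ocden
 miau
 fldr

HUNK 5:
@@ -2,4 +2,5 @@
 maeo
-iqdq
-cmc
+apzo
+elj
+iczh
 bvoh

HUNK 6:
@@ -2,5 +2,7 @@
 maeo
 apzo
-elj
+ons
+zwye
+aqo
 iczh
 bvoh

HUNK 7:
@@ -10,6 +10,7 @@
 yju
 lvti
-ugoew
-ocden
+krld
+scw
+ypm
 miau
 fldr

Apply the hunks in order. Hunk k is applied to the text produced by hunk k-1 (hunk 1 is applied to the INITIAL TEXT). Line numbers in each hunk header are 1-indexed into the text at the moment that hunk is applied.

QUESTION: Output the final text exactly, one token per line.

Hunk 1: at line 3 remove [krp,vmy,duh] add [bvoh,kryxy,yju] -> 12 lines: usosh maeo iqdq cmc bvoh kryxy yju dijs urpv fldr lbfi rou
Hunk 2: at line 7 remove [urpv] add [shlu,qpij,miau] -> 14 lines: usosh maeo iqdq cmc bvoh kryxy yju dijs shlu qpij miau fldr lbfi rou
Hunk 3: at line 8 remove [qpij] add [hdyp] -> 14 lines: usosh maeo iqdq cmc bvoh kryxy yju dijs shlu hdyp miau fldr lbfi rou
Hunk 4: at line 6 remove [dijs,shlu,hdyp] add [lvti,ugoew,ocden] -> 14 lines: usosh maeo iqdq cmc bvoh kryxy yju lvti ugoew ocden miau fldr lbfi rou
Hunk 5: at line 2 remove [iqdq,cmc] add [apzo,elj,iczh] -> 15 lines: usosh maeo apzo elj iczh bvoh kryxy yju lvti ugoew ocden miau fldr lbfi rou
Hunk 6: at line 2 remove [elj] add [ons,zwye,aqo] -> 17 lines: usosh maeo apzo ons zwye aqo iczh bvoh kryxy yju lvti ugoew ocden miau fldr lbfi rou
Hunk 7: at line 10 remove [ugoew,ocden] add [krld,scw,ypm] -> 18 lines: usosh maeo apzo ons zwye aqo iczh bvoh kryxy yju lvti krld scw ypm miau fldr lbfi rou

Answer: usosh
maeo
apzo
ons
zwye
aqo
iczh
bvoh
kryxy
yju
lvti
krld
scw
ypm
miau
fldr
lbfi
rou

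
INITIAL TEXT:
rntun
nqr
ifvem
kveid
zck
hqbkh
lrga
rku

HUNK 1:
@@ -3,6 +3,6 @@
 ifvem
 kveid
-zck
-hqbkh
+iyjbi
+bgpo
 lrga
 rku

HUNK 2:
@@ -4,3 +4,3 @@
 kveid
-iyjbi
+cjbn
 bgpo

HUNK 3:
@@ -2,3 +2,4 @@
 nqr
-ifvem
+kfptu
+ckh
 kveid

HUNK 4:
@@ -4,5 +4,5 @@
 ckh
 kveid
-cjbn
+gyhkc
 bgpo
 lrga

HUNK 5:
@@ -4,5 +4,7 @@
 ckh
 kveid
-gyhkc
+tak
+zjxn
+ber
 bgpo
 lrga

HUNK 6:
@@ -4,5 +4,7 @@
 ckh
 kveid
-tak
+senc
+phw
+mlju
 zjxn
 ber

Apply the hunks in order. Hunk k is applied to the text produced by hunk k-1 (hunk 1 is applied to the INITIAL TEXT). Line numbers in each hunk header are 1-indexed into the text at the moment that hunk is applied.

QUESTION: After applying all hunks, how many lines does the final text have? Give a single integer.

Hunk 1: at line 3 remove [zck,hqbkh] add [iyjbi,bgpo] -> 8 lines: rntun nqr ifvem kveid iyjbi bgpo lrga rku
Hunk 2: at line 4 remove [iyjbi] add [cjbn] -> 8 lines: rntun nqr ifvem kveid cjbn bgpo lrga rku
Hunk 3: at line 2 remove [ifvem] add [kfptu,ckh] -> 9 lines: rntun nqr kfptu ckh kveid cjbn bgpo lrga rku
Hunk 4: at line 4 remove [cjbn] add [gyhkc] -> 9 lines: rntun nqr kfptu ckh kveid gyhkc bgpo lrga rku
Hunk 5: at line 4 remove [gyhkc] add [tak,zjxn,ber] -> 11 lines: rntun nqr kfptu ckh kveid tak zjxn ber bgpo lrga rku
Hunk 6: at line 4 remove [tak] add [senc,phw,mlju] -> 13 lines: rntun nqr kfptu ckh kveid senc phw mlju zjxn ber bgpo lrga rku
Final line count: 13

Answer: 13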